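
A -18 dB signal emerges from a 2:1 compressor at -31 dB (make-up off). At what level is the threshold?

Gain reduction = -18 − (-31) = 13 dB; output overshoot = GR / (R − 1) = 13 / 1 = 13 dB.
Threshold = output − output overshoot = -31 − 13 = -44 dB.

-44 dB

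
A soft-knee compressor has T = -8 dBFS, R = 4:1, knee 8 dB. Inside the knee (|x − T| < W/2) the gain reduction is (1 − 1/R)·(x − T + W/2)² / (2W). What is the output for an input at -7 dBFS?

x − T + W/2 = -7 − (-8) + 4 = 5.
GR = (1 − 1/4) × 5² / 16 = 0.75 × 25 / 16 = 1.171875 dB.
Output = -7 − 1.171875 = -8.171875 dBFS.

-8.171875 dBFS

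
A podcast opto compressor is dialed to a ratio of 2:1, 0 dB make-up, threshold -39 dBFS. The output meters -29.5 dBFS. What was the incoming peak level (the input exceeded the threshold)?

-20 dBFS

The compressed level sits -29.5 − (-39) = 9.5 dB over threshold.
Before 2:1 compression the overshoot was 9.5 × 2 = 19 dB, so input = -39 + 19 = -20 dBFS.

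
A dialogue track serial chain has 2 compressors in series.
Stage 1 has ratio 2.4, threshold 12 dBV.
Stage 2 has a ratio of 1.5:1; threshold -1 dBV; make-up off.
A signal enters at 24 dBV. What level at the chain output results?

Stage 1: 24 dBV is 12 dB over 12 dBV; at 2.4:1 that becomes 5 dB over, giving 17 dBV.
Stage 2: overshoot 18 dB → 18/1.5 = 12 dB → 11 dBV.

11 dBV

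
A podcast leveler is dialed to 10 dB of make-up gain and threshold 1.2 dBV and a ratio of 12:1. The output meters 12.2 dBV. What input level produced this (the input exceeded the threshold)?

13.2 dBV

Before make-up, the level was 12.2 − 10 = 2.2 dBV.
That's 1 dB above the 1.2 dBV threshold.
Input overshoot = R × output overshoot = 12 dB → input = 1.2 + 12 = 13.2 dBV.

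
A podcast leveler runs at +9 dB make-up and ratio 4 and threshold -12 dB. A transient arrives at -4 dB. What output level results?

-1 dB

Overshoot: -4 − (-12) = 8 dB.
At 4:1 the overshoot is divided by 4, leaving 2 dB above threshold.
Output = -12 + 2 = -10 dB; make-up adds 9 dB, giving -1 dB.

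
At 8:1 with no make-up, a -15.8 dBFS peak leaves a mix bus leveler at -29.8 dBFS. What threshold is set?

Gain reduction = -15.8 − (-29.8) = 14 dB; output overshoot = GR / (R − 1) = 14 / 7 = 2 dB.
Threshold = output − output overshoot = -29.8 − 2 = -31.8 dBFS.

-31.8 dBFS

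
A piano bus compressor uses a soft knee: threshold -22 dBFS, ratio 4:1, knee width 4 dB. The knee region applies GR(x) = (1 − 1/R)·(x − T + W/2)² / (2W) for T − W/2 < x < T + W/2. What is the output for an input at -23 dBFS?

x − T + W/2 = -23 − (-22) + 2 = 1.
GR = (1 − 1/4) × 1² / 8 = 0.75 × 1 / 8 = 0.09375 dB.
Output = -23 − 0.09375 = -23.09375 dBFS.

-23.09375 dBFS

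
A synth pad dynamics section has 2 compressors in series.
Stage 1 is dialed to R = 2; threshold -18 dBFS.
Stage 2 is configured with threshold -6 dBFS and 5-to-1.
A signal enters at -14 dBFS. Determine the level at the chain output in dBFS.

-16 dBFS

Stage 1: -14 dBFS is 4 dB over -18 dBFS; at 2:1 that becomes 2 dB over, giving -16 dBFS.
Stage 2: -16 dBFS ≤ -6 dBFS, so stage 2 doesn't engage; output -16 dBFS.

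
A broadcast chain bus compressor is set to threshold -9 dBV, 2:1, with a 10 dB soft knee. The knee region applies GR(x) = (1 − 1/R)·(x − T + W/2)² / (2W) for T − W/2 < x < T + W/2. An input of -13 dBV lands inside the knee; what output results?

x − T + W/2 = -13 − (-9) + 5 = 1.
GR = (1 − 1/2) × 1² / 20 = 0.5 × 1 / 20 = 0.025 dB.
Output = -13 − 0.025 = -13.025 dBV.

-13.025 dBV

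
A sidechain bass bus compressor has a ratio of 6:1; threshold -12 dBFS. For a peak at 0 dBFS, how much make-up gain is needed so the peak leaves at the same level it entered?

The peak compresses to -12 + 12/6 = -10 dBFS.
To reach 0 dBFS requires 0 − (-10) = 10 dB of make-up.

10 dB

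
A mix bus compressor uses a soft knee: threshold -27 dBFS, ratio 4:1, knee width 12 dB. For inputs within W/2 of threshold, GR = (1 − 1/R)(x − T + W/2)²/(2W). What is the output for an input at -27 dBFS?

x − T + W/2 = -27 − (-27) + 6 = 6.
GR = (1 − 1/4) × 6² / 24 = 0.75 × 36 / 24 = 1.125 dB.
Output = -27 − 1.125 = -28.125 dBFS.

-28.125 dBFS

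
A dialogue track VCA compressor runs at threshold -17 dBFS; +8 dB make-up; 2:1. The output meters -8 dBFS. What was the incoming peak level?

-15 dBFS

Remove make-up: -8 − 8 = -16 dBFS.
Post-compression overshoot = -16 − (-17) = 1 dB.
Input overshoot = R × output overshoot = 2 dB → input = -17 + 2 = -15 dBFS.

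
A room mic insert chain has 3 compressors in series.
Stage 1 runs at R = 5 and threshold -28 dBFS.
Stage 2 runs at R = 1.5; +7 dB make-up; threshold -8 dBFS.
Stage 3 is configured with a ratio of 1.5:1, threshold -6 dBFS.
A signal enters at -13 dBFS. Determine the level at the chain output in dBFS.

-18 dBFS

Stage 1: -13 dBFS is 15 dB over -28 dBFS; at 5:1 that becomes 3 dB over, giving -25 dBFS.
Stage 2: -25 dBFS is at or below the -8 dBFS threshold — no compression; make-up brings it to -18 dBFS.
Stage 3: below threshold (-18 ≤ -6); passes unchanged; output -18 dBFS.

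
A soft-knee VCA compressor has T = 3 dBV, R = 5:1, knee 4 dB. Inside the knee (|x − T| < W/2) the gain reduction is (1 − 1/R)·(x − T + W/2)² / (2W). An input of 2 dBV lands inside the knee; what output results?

1.9 dBV

x − T + W/2 = 2 − 3 + 2 = 1.
GR = (1 − 1/5) × 1² / 8 = 0.8 × 1 / 8 = 0.1 dB.
Output = 2 − 0.1 = 1.9 dBV.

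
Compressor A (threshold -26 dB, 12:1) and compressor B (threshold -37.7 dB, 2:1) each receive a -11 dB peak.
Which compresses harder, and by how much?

A: GR = 15 − 15/12 = 13.75 dB.
B: GR = 26.7 − 26.7/2 = 13.35 dB.
A reduces 0.4 dB more.

A, by 0.4 dB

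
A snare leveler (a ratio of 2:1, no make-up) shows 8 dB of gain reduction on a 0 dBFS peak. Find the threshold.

-16 dBFS

Let T be the threshold. Output overshoot = (input overshoot)/R, so -8 − T = (0 − T)/2.
2·(-8 − T) = 0 − T → 1·T = -16 − 0 = -16.
T = -16/1 = -16 dBFS.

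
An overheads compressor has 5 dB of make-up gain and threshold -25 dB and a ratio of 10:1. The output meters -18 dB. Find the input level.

Remove make-up: -18 − 5 = -23 dB.
That's 2 dB above the -25 dB threshold.
Before 10:1 compression the overshoot was 2 × 10 = 20 dB, so input = -25 + 20 = -5 dB.

-5 dB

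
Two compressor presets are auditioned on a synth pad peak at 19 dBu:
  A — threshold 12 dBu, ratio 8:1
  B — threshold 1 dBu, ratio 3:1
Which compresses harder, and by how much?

A: GR = 7 − 7/8 = 6.125 dB.
B: GR = 18 − 18/3 = 12 dB.
B applies 5.875 dB more gain reduction.

B, by 5.875 dB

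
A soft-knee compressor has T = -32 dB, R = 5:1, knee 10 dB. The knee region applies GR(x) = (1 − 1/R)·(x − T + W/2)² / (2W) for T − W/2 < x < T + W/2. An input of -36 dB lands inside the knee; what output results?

x − T + W/2 = -36 − (-32) + 5 = 1.
GR = (1 − 1/5) × 1² / 20 = 0.8 × 1 / 20 = 0.04 dB.
Output = -36 − 0.04 = -36.04 dB.

-36.04 dB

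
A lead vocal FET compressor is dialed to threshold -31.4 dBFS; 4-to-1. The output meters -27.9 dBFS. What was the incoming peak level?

That's 3.5 dB above the -31.4 dBFS threshold.
Before 4:1 compression the overshoot was 3.5 × 4 = 14 dB, so input = -31.4 + 14 = -17.4 dBFS.

-17.4 dBFS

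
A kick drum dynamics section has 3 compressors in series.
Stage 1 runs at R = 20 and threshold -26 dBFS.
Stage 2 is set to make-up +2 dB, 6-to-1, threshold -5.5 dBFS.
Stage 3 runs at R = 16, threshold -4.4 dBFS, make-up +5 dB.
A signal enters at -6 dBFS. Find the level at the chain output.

Stage 1: -6 dBFS is 20 dB over -26 dBFS; at 20:1 that becomes 1 dB over, giving -25 dBFS.
Stage 2: below threshold (-25 ≤ -5.5); passes unchanged; make-up brings it to -23 dBFS.
Stage 3: -23 dBFS ≤ -4.4 dBFS, so stage 3 doesn't engage; make-up brings it to -18 dBFS.

-18 dBFS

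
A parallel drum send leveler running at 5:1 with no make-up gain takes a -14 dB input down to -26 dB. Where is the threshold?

Input is 15 dB above T (since output overshoot × R = input overshoot: (-26 − T)·5 = -14 − T gives T = -29 dB).
Check: -29 + (-14 − (-29))/5 = -29 + 3 = -26 dB. ✓

-29 dB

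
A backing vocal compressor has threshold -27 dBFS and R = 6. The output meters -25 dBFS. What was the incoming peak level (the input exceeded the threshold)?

Post-compression overshoot = -25 − (-27) = 2 dB.
Input overshoot = R × output overshoot = 12 dB → input = -27 + 12 = -15 dBFS.

-15 dBFS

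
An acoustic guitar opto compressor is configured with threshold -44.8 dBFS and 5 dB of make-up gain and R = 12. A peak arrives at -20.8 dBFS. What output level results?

-37.8 dBFS

The input is 24 dB above the -44.8 dBFS threshold.
12:1 compression reduces that to 24/12 = 2 dB over.
Output = -44.8 + 2 = -42.8 dBFS; make-up adds 5 dB, giving -37.8 dBFS.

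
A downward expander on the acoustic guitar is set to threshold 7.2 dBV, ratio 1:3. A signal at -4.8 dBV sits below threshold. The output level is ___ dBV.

Below threshold, a 1:3 expander applies gain = (3−1)×(T − x) of attenuation.
(3−1) × 12 = 24 dB, so output = -4.8 − 24 = -28.8 dBV.

-28.8 dBV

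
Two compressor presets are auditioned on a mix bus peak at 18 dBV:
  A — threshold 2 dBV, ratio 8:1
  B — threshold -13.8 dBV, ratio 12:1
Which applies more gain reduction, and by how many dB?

A: 16 dB over, compressed to 2 dB over, so 14 dB of GR.
B: 31.8 dB over, compressed to 2.65 dB over, so 29.15 dB of GR.
B reduces 15.15 dB more.

B, by 15.15 dB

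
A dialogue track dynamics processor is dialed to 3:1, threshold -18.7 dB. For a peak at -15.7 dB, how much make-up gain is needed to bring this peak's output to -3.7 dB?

Overshoot 3 dB → 3/3 = 1 dB after compression, so the compressed level is -18.7 + 1 = -17.7 dB.
Make-up = target − compressed = -3.7 − (-17.7) = 14 dB.

14 dB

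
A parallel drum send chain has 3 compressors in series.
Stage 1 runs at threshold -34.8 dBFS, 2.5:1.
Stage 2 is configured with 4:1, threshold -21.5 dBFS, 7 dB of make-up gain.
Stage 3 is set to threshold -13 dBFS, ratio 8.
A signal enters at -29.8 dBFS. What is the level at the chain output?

-25.8 dBFS

Stage 1: 5 dB above -34.8 dBFS, reduced 2.5:1 to 2 dB above → -32.8 dBFS.
Stage 2: below threshold (-32.8 ≤ -21.5); passes unchanged; make-up brings it to -25.8 dBFS.
Stage 3: -25.8 dBFS is at or below the -13 dBFS threshold — no compression; output -25.8 dBFS.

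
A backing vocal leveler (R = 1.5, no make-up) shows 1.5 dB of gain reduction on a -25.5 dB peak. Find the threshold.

-30 dB

Input is 4.5 dB above T (since output overshoot × R = input overshoot: (-27 − T)·1.5 = -25.5 − T gives T = -30 dB).
Check: -30 + (-25.5 − (-30))/1.5 = -30 + 3 = -27 dB. ✓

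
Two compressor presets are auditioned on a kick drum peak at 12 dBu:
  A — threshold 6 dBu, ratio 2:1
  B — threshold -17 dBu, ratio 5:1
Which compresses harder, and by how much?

A: overshoot 6 dB → output overshoot 3 dB → GR 3 dB.
B: overshoot 29 dB → output overshoot 5.8 dB → GR 23.2 dB.
B reduces 20.2 dB more.

B, by 20.2 dB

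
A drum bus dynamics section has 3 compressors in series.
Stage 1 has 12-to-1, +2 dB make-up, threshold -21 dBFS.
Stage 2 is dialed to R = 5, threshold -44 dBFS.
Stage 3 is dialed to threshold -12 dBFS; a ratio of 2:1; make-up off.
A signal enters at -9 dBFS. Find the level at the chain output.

-38.8 dBFS

Stage 1: -9 dBFS is 12 dB over -21 dBFS; at 12:1 that becomes 1 dB over, giving -20 dBFS; +2 dB make-up → -18 dBFS.
Stage 2: overshoot 26 dB → 26/5 = 5.2 dB → -38.8 dBFS.
Stage 3: -38.8 dBFS is at or below the -12 dBFS threshold — no compression; output -38.8 dBFS.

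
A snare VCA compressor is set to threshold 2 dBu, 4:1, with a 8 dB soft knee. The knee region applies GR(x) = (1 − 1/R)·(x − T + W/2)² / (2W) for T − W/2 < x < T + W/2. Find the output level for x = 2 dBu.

x − T + W/2 = 2 − 2 + 4 = 4.
GR = (1 − 1/4) × 4² / 16 = 0.75 × 16 / 16 = 0.75 dB.
Output = 2 − 0.75 = 1.25 dBu.

1.25 dBu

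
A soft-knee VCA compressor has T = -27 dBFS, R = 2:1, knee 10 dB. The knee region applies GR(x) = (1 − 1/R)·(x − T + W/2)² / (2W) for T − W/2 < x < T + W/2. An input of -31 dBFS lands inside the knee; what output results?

x − T + W/2 = -31 − (-27) + 5 = 1.
GR = (1 − 1/2) × 1² / 20 = 0.5 × 1 / 20 = 0.025 dB.
Output = -31 − 0.025 = -31.025 dBFS.

-31.025 dBFS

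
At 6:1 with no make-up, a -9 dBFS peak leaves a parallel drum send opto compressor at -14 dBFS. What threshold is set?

Gain reduction = -9 − (-14) = 5 dB; output overshoot = GR / (R − 1) = 5 / 5 = 1 dB.
Threshold = output − output overshoot = -14 − 1 = -15 dBFS.

-15 dBFS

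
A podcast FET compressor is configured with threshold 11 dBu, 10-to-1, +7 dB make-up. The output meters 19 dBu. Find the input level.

Before make-up, the level was 19 − 7 = 12 dBu.
That's 1 dB above the 11 dBu threshold.
Undo the ratio: input overshoot = 1 × 10 = 10 dB, giving input = 21 dBu.

21 dBu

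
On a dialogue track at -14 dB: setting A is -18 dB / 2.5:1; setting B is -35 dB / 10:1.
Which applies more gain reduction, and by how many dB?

A: overshoot 4 dB → output overshoot 1.6 dB → GR 2.4 dB.
B: overshoot 21 dB → output overshoot 2.1 dB → GR 18.9 dB.
Difference: 16.5 dB in favour of B.

B, by 16.5 dB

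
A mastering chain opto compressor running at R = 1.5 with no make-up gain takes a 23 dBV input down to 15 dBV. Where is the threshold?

Let T be the threshold. Output overshoot = (input overshoot)/R, so 15 − T = (23 − T)/1.5.
1.5·(15 − T) = 23 − T → 0.5·T = 22.5 − 23 = -0.5.
T = -0.5/0.5 = -1 dBV.

-1 dBV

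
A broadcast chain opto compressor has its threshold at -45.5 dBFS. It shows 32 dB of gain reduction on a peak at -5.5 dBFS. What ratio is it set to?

5:1

Input overshoot = -5.5 − (-45.5) = 40 dB.
Output overshoot = 40 − 32 = 8 dB.
Ratio = input overshoot / output overshoot = 40 / 8 = 5.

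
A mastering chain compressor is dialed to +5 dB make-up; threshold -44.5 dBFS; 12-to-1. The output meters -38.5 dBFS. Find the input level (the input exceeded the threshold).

-32.5 dBFS

Stripping the +5 dB make-up gives -43.5 dBFS at the gain stage.
The compressed level sits -43.5 − (-44.5) = 1 dB over threshold.
Undo the ratio: input overshoot = 1 × 12 = 12 dB, giving input = -32.5 dBFS.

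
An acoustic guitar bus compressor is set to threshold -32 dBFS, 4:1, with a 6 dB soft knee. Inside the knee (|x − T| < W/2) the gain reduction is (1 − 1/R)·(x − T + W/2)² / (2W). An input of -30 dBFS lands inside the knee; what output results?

-31.5625 dBFS

x − T + W/2 = -30 − (-32) + 3 = 5.
GR = (1 − 1/4) × 5² / 12 = 0.75 × 25 / 12 = 1.5625 dB.
Output = -30 − 1.5625 = -31.5625 dBFS.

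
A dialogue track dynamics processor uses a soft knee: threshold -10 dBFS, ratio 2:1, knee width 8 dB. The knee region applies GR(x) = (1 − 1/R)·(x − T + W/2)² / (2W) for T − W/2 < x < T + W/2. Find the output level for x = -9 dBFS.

x − T + W/2 = -9 − (-10) + 4 = 5.
GR = (1 − 1/2) × 5² / 16 = 0.5 × 25 / 16 = 0.78125 dB.
Output = -9 − 0.78125 = -9.78125 dBFS.

-9.78125 dBFS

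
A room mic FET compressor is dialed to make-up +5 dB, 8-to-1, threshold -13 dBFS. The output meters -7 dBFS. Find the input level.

-5 dBFS

Before make-up, the level was -7 − 5 = -12 dBFS.
Post-compression overshoot = -12 − (-13) = 1 dB.
Before 8:1 compression the overshoot was 1 × 8 = 8 dB, so input = -13 + 8 = -5 dBFS.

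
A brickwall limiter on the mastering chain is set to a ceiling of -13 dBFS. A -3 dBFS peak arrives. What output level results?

At ∞:1, everything above -13 dBFS is held at the ceiling.

-13 dBFS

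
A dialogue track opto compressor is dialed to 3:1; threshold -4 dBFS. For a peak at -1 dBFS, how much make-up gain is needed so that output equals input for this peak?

2 dB

Overshoot 3 dB → 3/3 = 1 dB after compression, so the compressed level is -4 + 1 = -3 dBFS.
Make-up = target − compressed = -1 − (-3) = 2 dB.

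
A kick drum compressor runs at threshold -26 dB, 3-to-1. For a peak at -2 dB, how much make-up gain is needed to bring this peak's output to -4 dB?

The peak compresses to -26 + 24/3 = -18 dB.
To reach -4 dB requires -4 − (-18) = 14 dB of make-up.

14 dB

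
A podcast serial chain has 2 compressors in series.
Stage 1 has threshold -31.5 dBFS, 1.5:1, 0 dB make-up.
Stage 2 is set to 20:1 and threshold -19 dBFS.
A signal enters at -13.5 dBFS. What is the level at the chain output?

Stage 1: -13.5 dBFS is 18 dB over -31.5 dBFS; at 1.5:1 that becomes 12 dB over, giving -19.5 dBFS.
Stage 2: below threshold (-19.5 ≤ -19); passes unchanged; output -19.5 dBFS.

-19.5 dBFS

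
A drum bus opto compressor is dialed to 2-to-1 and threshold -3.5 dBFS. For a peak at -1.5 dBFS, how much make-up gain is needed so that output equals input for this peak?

The peak compresses to -3.5 + 2/2 = -2.5 dBFS.
To reach -1.5 dBFS requires -1.5 − (-2.5) = 1 dB of make-up.

1 dB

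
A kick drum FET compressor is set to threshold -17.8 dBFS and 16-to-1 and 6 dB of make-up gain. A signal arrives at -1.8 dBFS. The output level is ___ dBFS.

-1.8 dBFS sits 16 dB over threshold.
At 16:1 the overshoot is divided by 16, leaving 1 dB above threshold.
That puts the output at -16.8 dBFS; make-up adds 6 dB, giving -10.8 dBFS.

-10.8 dBFS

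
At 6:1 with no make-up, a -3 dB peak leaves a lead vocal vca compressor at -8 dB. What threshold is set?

-9 dB

Let T be the threshold. Output overshoot = (input overshoot)/R, so -8 − T = (-3 − T)/6.
6·(-8 − T) = -3 − T → 5·T = -48 − (-3) = -45.
T = -45/5 = -9 dB.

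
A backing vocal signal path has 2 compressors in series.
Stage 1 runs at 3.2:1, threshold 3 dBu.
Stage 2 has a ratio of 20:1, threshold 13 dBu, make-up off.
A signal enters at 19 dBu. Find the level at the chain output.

Stage 1: overshoot 16 dB → 16/3.2 = 5 dB → 8 dBu.
Stage 2: 8 dBu ≤ 13 dBu, so stage 2 doesn't engage; output 8 dBu.

8 dBu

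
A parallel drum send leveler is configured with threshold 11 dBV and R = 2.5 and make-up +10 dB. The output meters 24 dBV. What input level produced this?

18.5 dBV

Stripping the +10 dB make-up gives 14 dBV at the gain stage.
The compressed level sits 14 − 11 = 3 dB over threshold.
Before 2.5:1 compression the overshoot was 3 × 2.5 = 7.5 dB, so input = 11 + 7.5 = 18.5 dBV.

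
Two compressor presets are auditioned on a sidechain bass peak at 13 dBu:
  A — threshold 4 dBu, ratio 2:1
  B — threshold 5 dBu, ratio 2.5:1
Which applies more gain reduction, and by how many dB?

A: GR = 9 − 9/2 = 4.5 dB.
B: GR = 8 − 8/2.5 = 4.8 dB.
B reduces 0.3 dB more.

B, by 0.3 dB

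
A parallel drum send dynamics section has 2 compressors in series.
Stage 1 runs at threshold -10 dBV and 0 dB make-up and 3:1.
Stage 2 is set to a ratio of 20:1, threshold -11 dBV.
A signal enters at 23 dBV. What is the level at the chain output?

-10.4 dBV

Stage 1: overshoot 33 dB → 33/3 = 11 dB → 1 dBV.
Stage 2: 1 dBV is 12 dB over -11 dBV; at 20:1 that becomes 0.6 dB over, giving -10.4 dBV.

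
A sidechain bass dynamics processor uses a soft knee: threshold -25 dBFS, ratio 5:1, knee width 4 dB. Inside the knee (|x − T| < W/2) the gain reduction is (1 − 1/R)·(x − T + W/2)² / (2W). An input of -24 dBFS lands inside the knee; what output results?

x − T + W/2 = -24 − (-25) + 2 = 3.
GR = (1 − 1/5) × 3² / 8 = 0.8 × 9 / 8 = 0.9 dB.
Output = -24 − 0.9 = -24.9 dBFS.

-24.9 dBFS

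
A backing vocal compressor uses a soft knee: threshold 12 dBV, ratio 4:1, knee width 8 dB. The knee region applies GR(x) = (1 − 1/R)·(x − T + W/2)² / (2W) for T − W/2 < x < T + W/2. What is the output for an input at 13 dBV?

x − T + W/2 = 13 − 12 + 4 = 5.
GR = (1 − 1/4) × 5² / 16 = 0.75 × 25 / 16 = 1.171875 dB.
Output = 13 − 1.171875 = 11.828125 dBV.

11.828125 dBV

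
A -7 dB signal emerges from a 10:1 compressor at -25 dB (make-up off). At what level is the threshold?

Let T be the threshold. Output overshoot = (input overshoot)/R, so -25 − T = (-7 − T)/10.
10·(-25 − T) = -7 − T → 9·T = -250 − (-7) = -243.
T = -243/9 = -27 dB.

-27 dB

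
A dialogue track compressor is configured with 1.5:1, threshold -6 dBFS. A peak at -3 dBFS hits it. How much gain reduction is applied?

The signal is 3 dB above threshold.
A 1.5:1 ratio leaves 2 dB of that excess.
GR = overshoot in − overshoot out = 3 − 2 = 1 dB.

1 dB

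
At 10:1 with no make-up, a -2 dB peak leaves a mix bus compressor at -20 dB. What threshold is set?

-22 dB

Input is 20 dB above T (since output overshoot × R = input overshoot: (-20 − T)·10 = -2 − T gives T = -22 dB).
Check: -22 + (-2 − (-22))/10 = -22 + 2 = -20 dB. ✓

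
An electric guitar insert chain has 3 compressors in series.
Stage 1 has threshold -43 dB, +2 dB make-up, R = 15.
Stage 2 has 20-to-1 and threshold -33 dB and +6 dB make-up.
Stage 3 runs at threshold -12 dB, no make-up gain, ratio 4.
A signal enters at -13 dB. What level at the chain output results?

-33 dB

Stage 1: 30 dB above -43 dB, reduced 15:1 to 2 dB above → -41 dB; +2 dB make-up → -39 dB.
Stage 2: below threshold (-39 ≤ -33); passes unchanged; make-up brings it to -33 dB.
Stage 3: -33 dB ≤ -12 dB, so stage 3 doesn't engage; output -33 dB.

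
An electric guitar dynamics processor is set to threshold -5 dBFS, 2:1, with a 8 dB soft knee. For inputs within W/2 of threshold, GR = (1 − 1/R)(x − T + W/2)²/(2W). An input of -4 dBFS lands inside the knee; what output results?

x − T + W/2 = -4 − (-5) + 4 = 5.
GR = (1 − 1/2) × 5² / 16 = 0.5 × 25 / 16 = 0.78125 dB.
Output = -4 − 0.78125 = -4.78125 dBFS.

-4.78125 dBFS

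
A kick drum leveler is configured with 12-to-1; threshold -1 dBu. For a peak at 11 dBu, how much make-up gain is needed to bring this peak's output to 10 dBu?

10 dB

Overshoot 12 dB → 12/12 = 1 dB after compression, so the compressed level is -1 + 1 = 0 dBu.
Make-up = target − compressed = 10 − 0 = 10 dB.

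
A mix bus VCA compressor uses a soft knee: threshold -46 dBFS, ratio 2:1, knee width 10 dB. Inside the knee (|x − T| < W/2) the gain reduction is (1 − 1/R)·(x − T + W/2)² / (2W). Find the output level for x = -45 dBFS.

x − T + W/2 = -45 − (-46) + 5 = 6.
GR = (1 − 1/2) × 6² / 20 = 0.5 × 36 / 20 = 0.9 dB.
Output = -45 − 0.9 = -45.9 dBFS.

-45.9 dBFS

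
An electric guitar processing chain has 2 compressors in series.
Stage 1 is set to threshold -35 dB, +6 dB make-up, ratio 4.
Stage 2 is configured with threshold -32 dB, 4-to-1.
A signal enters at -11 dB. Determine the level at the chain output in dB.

Stage 1: overshoot 24 dB → 24/4 = 6 dB → -29 dB; +6 dB make-up → -23 dB.
Stage 2: -23 dB is 9 dB over -32 dB; at 4:1 that becomes 2.25 dB over, giving -29.75 dB.

-29.75 dB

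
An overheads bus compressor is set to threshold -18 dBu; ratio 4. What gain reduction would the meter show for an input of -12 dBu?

4.5 dB

The signal is 6 dB above threshold.
After 4:1 compression the overshoot becomes 6/4 = 1.5 dB.
Gain reduction = 6 − 1.5 = 4.5 dB.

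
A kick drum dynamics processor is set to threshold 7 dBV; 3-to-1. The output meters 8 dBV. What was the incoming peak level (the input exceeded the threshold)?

Post-compression overshoot = 8 − 7 = 1 dB.
Input overshoot = R × output overshoot = 3 dB → input = 7 + 3 = 10 dBV.

10 dBV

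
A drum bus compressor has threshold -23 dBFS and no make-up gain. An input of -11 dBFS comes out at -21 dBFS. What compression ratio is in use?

Input overshoot = -11 − (-23) = 12 dB; output overshoot = -21 − (-23) = 2 dB.
Ratio = 12 / 2 = 6.

6:1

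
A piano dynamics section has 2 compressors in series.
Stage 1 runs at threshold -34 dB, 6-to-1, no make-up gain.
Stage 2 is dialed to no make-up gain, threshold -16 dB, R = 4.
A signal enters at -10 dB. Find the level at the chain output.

Stage 1: -10 dB is 24 dB over -34 dB; at 6:1 that becomes 4 dB over, giving -30 dB.
Stage 2: -30 dB ≤ -16 dB, so stage 2 doesn't engage; output -30 dB.

-30 dB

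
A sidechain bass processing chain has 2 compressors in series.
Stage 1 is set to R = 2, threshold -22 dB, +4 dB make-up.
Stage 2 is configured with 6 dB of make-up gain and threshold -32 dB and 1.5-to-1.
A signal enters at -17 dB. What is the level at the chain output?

Stage 1: -17 dB is 5 dB over -22 dB; at 2:1 that becomes 2.5 dB over, giving -19.5 dB; +4 dB make-up → -15.5 dB.
Stage 2: 16.5 dB above -32 dB, reduced 1.5:1 to 11 dB above → -21 dB; +6 dB make-up → -15 dB.

-15 dB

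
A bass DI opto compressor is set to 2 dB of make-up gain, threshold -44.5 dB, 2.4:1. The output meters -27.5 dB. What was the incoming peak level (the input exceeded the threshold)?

Before make-up, the level was -27.5 − 2 = -29.5 dB.
The compressed level sits -29.5 − (-44.5) = 15 dB over threshold.
Before 2.4:1 compression the overshoot was 15 × 2.4 = 36 dB, so input = -44.5 + 36 = -8.5 dB.

-8.5 dB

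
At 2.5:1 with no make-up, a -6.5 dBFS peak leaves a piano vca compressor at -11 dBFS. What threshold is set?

Let T be the threshold. Output overshoot = (input overshoot)/R, so -11 − T = (-6.5 − T)/2.5.
2.5·(-11 − T) = -6.5 − T → 1.5·T = -27.5 − (-6.5) = -21.
T = -21/1.5 = -14 dBFS.

-14 dBFS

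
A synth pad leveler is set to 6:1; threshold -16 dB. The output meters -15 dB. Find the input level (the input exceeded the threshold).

-10 dB

That's 1 dB above the -16 dB threshold.
Input overshoot = R × output overshoot = 6 dB → input = -16 + 6 = -10 dB.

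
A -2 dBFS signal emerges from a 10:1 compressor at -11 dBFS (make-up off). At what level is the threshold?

-12 dBFS

Let T be the threshold. Output overshoot = (input overshoot)/R, so -11 − T = (-2 − T)/10.
10·(-11 − T) = -2 − T → 9·T = -110 − (-2) = -108.
T = -108/9 = -12 dBFS.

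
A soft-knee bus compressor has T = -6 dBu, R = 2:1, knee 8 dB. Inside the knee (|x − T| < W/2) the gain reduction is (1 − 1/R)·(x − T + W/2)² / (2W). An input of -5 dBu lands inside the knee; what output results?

x − T + W/2 = -5 − (-6) + 4 = 5.
GR = (1 − 1/2) × 5² / 16 = 0.5 × 25 / 16 = 0.78125 dB.
Output = -5 − 0.78125 = -5.78125 dBu.

-5.78125 dBu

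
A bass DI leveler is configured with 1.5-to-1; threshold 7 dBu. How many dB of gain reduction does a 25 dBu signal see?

25 dBu exceeds the threshold by 18 dB.
At 1.5:1, output sits 18/1.5 = 12 dB above threshold.
Gain reduction = 18 − 12 = 6 dB.

6 dB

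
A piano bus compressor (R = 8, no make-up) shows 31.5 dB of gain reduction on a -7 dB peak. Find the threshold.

Input is 36 dB above T (since output overshoot × R = input overshoot: (-38.5 − T)·8 = -7 − T gives T = -43 dB).
Check: -43 + (-7 − (-43))/8 = -43 + 4.5 = -38.5 dB. ✓

-43 dB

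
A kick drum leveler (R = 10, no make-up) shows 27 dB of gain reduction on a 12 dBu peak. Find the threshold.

-18 dBu

Let T be the threshold. Output overshoot = (input overshoot)/R, so -15 − T = (12 − T)/10.
10·(-15 − T) = 12 − T → 9·T = -150 − 12 = -162.
T = -162/9 = -18 dBu.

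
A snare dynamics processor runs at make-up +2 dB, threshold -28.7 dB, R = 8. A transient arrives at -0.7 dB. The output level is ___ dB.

-23.2 dB

Overshoot: -0.7 − (-28.7) = 28 dB.
The 28 dB excess becomes 3.5 dB after 8:1 reduction.
So the level is -28.7 + 3.5 = -25.2 dB; make-up adds 2 dB, giving -23.2 dB.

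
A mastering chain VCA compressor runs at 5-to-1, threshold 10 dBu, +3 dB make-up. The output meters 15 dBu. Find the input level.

20 dBu

Stripping the +3 dB make-up gives 12 dBu at the gain stage.
That's 2 dB above the 10 dBu threshold.
Input overshoot = R × output overshoot = 10 dB → input = 10 + 10 = 20 dBu.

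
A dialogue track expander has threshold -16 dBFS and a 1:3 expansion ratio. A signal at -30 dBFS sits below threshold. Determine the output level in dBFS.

-58 dBFS

Below threshold, a 1:3 expander applies gain = (3−1)×(T − x) of attenuation.
(3−1) × 14 = 28 dB, so output = -30 − 28 = -58 dBFS.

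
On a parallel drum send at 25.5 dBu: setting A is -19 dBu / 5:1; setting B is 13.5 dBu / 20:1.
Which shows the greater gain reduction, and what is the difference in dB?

A: GR = 44.5 − 44.5/5 = 35.6 dB.
B: GR = 12 − 12/20 = 11.4 dB.
A reduces 24.2 dB more.

A, by 24.2 dB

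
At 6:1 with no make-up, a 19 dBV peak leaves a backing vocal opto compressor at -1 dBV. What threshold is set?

Let T be the threshold. Output overshoot = (input overshoot)/R, so -1 − T = (19 − T)/6.
6·(-1 − T) = 19 − T → 5·T = -6 − 19 = -25.
T = -25/5 = -5 dBV.

-5 dBV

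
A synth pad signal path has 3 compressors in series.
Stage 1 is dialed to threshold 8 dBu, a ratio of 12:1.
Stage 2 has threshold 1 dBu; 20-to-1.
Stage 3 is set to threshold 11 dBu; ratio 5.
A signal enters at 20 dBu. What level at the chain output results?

1.4 dBu

Stage 1: overshoot 12 dB → 12/12 = 1 dB → 9 dBu.
Stage 2: 9 dBu is 8 dB over 1 dBu; at 20:1 that becomes 0.4 dB over, giving 1.4 dBu.
Stage 3: below threshold (1.4 ≤ 11); passes unchanged; output 1.4 dBu.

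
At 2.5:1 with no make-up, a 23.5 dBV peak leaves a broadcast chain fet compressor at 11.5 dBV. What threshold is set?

Let T be the threshold. Output overshoot = (input overshoot)/R, so 11.5 − T = (23.5 − T)/2.5.
2.5·(11.5 − T) = 23.5 − T → 1.5·T = 28.75 − 23.5 = 5.25.
T = 5.25/1.5 = 3.5 dBV.

3.5 dBV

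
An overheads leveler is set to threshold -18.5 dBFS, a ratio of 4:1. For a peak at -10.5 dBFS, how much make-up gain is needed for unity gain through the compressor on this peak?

6 dB

Without make-up, output = threshold + overshoot/4 = -18.5 + 2 = -16.5 dBFS.
Gap to target: 6 dB.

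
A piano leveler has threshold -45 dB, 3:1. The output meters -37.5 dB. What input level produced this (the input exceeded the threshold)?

-22.5 dB

That's 7.5 dB above the -45 dB threshold.
Undo the ratio: input overshoot = 7.5 × 3 = 22.5 dB, giving input = -22.5 dB.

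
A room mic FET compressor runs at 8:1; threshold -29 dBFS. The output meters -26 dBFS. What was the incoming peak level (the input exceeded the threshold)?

The compressed level sits -26 − (-29) = 3 dB over threshold.
Input overshoot = R × output overshoot = 24 dB → input = -29 + 24 = -5 dBFS.

-5 dBFS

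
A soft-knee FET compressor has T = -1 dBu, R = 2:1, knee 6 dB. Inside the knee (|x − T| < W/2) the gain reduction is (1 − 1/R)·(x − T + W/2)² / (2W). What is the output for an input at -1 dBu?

x − T + W/2 = -1 − (-1) + 3 = 3.
GR = (1 − 1/2) × 3² / 12 = 0.5 × 9 / 12 = 0.375 dB.
Output = -1 − 0.375 = -1.375 dBu.

-1.375 dBu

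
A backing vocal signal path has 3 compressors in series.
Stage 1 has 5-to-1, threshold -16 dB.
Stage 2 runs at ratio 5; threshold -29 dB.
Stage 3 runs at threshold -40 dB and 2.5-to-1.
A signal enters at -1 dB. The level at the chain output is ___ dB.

Stage 1: -1 dB is 15 dB over -16 dB; at 5:1 that becomes 3 dB over, giving -13 dB.
Stage 2: overshoot 16 dB → 16/5 = 3.2 dB → -25.8 dB.
Stage 3: 14.2 dB above -40 dB, reduced 2.5:1 to 5.68 dB above → -34.32 dB.

-34.32 dB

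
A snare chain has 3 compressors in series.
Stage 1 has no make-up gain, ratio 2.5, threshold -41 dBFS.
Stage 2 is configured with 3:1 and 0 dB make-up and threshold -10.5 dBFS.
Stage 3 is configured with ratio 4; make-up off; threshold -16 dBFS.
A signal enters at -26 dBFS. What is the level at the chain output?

-35 dBFS

Stage 1: 15 dB above -41 dBFS, reduced 2.5:1 to 6 dB above → -35 dBFS.
Stage 2: -35 dBFS ≤ -10.5 dBFS, so stage 2 doesn't engage; output -35 dBFS.
Stage 3: -35 dBFS is at or below the -16 dBFS threshold — no compression; output -35 dBFS.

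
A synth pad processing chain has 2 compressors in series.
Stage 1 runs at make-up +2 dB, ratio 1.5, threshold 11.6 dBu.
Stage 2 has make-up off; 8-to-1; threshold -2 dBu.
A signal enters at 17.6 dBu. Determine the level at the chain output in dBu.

0.45 dBu

Stage 1: 17.6 dBu is 6 dB over 11.6 dBu; at 1.5:1 that becomes 4 dB over, giving 15.6 dBu; +2 dB make-up → 17.6 dBu.
Stage 2: 17.6 dBu is 19.6 dB over -2 dBu; at 8:1 that becomes 2.45 dB over, giving 0.45 dBu.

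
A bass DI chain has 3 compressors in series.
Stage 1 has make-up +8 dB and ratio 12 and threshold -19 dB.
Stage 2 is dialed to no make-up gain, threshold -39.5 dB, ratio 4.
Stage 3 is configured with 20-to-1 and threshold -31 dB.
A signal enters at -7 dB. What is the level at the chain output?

Stage 1: overshoot 12 dB → 12/12 = 1 dB → -18 dB; +8 dB make-up → -10 dB.
Stage 2: -10 dB is 29.5 dB over -39.5 dB; at 4:1 that becomes 7.375 dB over, giving -32.125 dB.
Stage 3: -32.125 dB is at or below the -31 dB threshold — no compression; output -32.125 dB.

-32.125 dB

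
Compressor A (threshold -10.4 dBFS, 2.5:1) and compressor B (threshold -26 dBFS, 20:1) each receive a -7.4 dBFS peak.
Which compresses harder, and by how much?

B, by 15.87 dB

A: GR = 3 − 3/2.5 = 1.8 dB.
B: GR = 18.6 − 18.6/20 = 17.67 dB.
B applies 15.87 dB more gain reduction.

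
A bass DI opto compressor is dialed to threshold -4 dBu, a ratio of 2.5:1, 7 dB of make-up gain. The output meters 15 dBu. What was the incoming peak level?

Before make-up, the level was 15 − 7 = 8 dBu.
Post-compression overshoot = 8 − (-4) = 12 dB.
Before 2.5:1 compression the overshoot was 12 × 2.5 = 30 dB, so input = -4 + 30 = 26 dBu.

26 dBu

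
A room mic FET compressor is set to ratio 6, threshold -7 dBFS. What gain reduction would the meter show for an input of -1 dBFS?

5 dB

-1 dBFS exceeds the threshold by 6 dB.
After 6:1 compression the overshoot becomes 6/6 = 1 dB.
Gain reduction = 6 − 1 = 5 dB.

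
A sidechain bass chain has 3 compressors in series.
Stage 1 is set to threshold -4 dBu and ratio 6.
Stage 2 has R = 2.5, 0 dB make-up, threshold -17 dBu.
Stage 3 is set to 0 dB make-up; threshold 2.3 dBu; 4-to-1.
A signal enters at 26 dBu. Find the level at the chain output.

-9.8 dBu

Stage 1: 30 dB above -4 dBu, reduced 6:1 to 5 dB above → 1 dBu.
Stage 2: overshoot 18 dB → 18/2.5 = 7.2 dB → -9.8 dBu.
Stage 3: -9.8 dBu ≤ 2.3 dBu, so stage 3 doesn't engage; output -9.8 dBu.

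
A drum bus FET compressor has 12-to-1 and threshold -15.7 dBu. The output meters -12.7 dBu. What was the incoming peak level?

20.3 dBu

That's 3 dB above the -15.7 dBu threshold.
Before 12:1 compression the overshoot was 3 × 12 = 36 dB, so input = -15.7 + 36 = 20.3 dBu.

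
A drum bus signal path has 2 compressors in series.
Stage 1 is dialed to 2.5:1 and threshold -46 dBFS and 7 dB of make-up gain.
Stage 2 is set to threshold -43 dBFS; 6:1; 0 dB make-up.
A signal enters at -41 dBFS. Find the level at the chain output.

-42 dBFS

Stage 1: 5 dB above -46 dBFS, reduced 2.5:1 to 2 dB above → -44 dBFS; +7 dB make-up → -37 dBFS.
Stage 2: -37 dBFS is 6 dB over -43 dBFS; at 6:1 that becomes 1 dB over, giving -42 dBFS.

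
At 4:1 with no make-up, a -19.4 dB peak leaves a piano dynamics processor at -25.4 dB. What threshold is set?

-27.4 dB

Gain reduction = -19.4 − (-25.4) = 6 dB; output overshoot = GR / (R − 1) = 6 / 3 = 2 dB.
Threshold = output − output overshoot = -25.4 − 2 = -27.4 dB.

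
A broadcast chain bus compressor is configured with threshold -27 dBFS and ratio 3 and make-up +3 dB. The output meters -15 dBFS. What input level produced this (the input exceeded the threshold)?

0 dBFS

Stripping the +3 dB make-up gives -18 dBFS at the gain stage.
The compressed level sits -18 − (-27) = 9 dB over threshold.
Input overshoot = R × output overshoot = 27 dB → input = -27 + 27 = 0 dBFS.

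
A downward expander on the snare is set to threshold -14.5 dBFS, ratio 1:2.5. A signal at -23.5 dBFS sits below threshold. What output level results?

-37 dBFS

The input is 9 dB below the -14.5 dBFS threshold.
A 1:2.5 expander multiplies undershoot by 2.5: 9 × 2.5 = 22.5 dB below threshold.
Output = -14.5 − 22.5 = -37 dBFS.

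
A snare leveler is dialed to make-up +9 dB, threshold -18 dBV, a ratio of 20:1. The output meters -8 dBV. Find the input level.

2 dBV

Remove make-up: -8 − 9 = -17 dBV.
That's 1 dB above the -18 dBV threshold.
Input overshoot = R × output overshoot = 20 dB → input = -18 + 20 = 2 dBV.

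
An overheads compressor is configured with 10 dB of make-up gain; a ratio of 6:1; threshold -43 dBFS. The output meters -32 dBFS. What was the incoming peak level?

-37 dBFS

Remove make-up: -32 − 10 = -42 dBFS.
Post-compression overshoot = -42 − (-43) = 1 dB.
Input overshoot = R × output overshoot = 6 dB → input = -43 + 6 = -37 dBFS.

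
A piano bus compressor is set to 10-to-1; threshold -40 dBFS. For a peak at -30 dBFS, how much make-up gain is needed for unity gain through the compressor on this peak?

9 dB

Without make-up, output = threshold + overshoot/10 = -40 + 1 = -39 dBFS.
Gap to target: 9 dB.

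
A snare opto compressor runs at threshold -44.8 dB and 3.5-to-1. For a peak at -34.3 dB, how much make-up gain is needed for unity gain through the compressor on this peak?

7.5 dB

The peak compresses to -44.8 + 10.5/3.5 = -41.8 dB.
To reach -34.3 dB requires -34.3 − (-41.8) = 7.5 dB of make-up.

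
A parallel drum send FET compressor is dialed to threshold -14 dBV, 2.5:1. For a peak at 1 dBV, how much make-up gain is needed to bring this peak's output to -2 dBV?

6 dB

Without make-up, output = threshold + overshoot/2.5 = -14 + 6 = -8 dBV.
Gap to target: 6 dB.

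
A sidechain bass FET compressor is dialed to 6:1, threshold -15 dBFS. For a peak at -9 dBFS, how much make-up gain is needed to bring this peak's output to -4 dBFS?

10 dB

Without make-up, output = threshold + overshoot/6 = -15 + 1 = -14 dBFS.
Gap to target: 10 dB.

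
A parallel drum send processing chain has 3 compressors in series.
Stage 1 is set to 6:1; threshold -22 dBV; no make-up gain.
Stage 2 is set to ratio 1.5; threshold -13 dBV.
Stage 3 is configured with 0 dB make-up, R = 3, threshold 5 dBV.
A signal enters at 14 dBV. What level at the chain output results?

Stage 1: overshoot 36 dB → 36/6 = 6 dB → -16 dBV.
Stage 2: -16 dBV is at or below the -13 dBV threshold — no compression; output -16 dBV.
Stage 3: below threshold (-16 ≤ 5); passes unchanged; output -16 dBV.

-16 dBV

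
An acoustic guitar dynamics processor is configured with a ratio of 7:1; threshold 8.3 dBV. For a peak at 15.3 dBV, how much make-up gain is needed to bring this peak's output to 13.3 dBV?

4 dB

Overshoot 7 dB → 7/7 = 1 dB after compression, so the compressed level is 8.3 + 1 = 9.3 dBV.
Make-up = target − compressed = 13.3 − 9.3 = 4 dB.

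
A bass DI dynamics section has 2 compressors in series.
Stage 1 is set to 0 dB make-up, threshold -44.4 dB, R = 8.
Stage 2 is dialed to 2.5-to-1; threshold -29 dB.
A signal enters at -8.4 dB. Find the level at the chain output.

Stage 1: -8.4 dB is 36 dB over -44.4 dB; at 8:1 that becomes 4.5 dB over, giving -39.9 dB.
Stage 2: -39.9 dB is at or below the -29 dB threshold — no compression; output -39.9 dB.

-39.9 dB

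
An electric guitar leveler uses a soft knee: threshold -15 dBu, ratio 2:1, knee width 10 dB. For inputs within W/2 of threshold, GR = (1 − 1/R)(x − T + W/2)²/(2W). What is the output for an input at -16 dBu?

-16.4 dBu

x − T + W/2 = -16 − (-15) + 5 = 4.
GR = (1 − 1/2) × 4² / 20 = 0.5 × 16 / 20 = 0.4 dB.
Output = -16 − 0.4 = -16.4 dBu.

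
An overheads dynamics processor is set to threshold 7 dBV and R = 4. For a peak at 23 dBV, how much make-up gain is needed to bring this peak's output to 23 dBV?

12 dB

The peak compresses to 7 + 16/4 = 11 dBV.
To reach 23 dBV requires 23 − 11 = 12 dB of make-up.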